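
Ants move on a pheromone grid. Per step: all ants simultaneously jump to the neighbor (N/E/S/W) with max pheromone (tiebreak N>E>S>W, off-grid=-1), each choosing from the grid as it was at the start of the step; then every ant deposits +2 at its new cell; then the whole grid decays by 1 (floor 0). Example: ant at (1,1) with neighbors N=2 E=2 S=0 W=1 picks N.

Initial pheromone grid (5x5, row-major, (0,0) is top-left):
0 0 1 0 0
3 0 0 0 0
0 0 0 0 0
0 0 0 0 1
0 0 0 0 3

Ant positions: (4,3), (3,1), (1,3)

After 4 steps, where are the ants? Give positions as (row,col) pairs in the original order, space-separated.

Step 1: ant0:(4,3)->E->(4,4) | ant1:(3,1)->N->(2,1) | ant2:(1,3)->N->(0,3)
  grid max=4 at (4,4)
Step 2: ant0:(4,4)->N->(3,4) | ant1:(2,1)->N->(1,1) | ant2:(0,3)->E->(0,4)
  grid max=3 at (4,4)
Step 3: ant0:(3,4)->S->(4,4) | ant1:(1,1)->W->(1,0) | ant2:(0,4)->S->(1,4)
  grid max=4 at (4,4)
Step 4: ant0:(4,4)->N->(3,4) | ant1:(1,0)->N->(0,0) | ant2:(1,4)->N->(0,4)
  grid max=3 at (4,4)

(3,4) (0,0) (0,4)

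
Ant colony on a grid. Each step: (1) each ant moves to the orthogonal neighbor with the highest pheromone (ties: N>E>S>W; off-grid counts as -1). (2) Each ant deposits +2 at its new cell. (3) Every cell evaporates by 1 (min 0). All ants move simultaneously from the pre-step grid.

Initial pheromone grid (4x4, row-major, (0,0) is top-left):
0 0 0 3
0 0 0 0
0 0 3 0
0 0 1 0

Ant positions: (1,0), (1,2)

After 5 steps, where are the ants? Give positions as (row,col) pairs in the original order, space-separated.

Step 1: ant0:(1,0)->N->(0,0) | ant1:(1,2)->S->(2,2)
  grid max=4 at (2,2)
Step 2: ant0:(0,0)->E->(0,1) | ant1:(2,2)->N->(1,2)
  grid max=3 at (2,2)
Step 3: ant0:(0,1)->E->(0,2) | ant1:(1,2)->S->(2,2)
  grid max=4 at (2,2)
Step 4: ant0:(0,2)->E->(0,3) | ant1:(2,2)->N->(1,2)
  grid max=3 at (2,2)
Step 5: ant0:(0,3)->S->(1,3) | ant1:(1,2)->S->(2,2)
  grid max=4 at (2,2)

(1,3) (2,2)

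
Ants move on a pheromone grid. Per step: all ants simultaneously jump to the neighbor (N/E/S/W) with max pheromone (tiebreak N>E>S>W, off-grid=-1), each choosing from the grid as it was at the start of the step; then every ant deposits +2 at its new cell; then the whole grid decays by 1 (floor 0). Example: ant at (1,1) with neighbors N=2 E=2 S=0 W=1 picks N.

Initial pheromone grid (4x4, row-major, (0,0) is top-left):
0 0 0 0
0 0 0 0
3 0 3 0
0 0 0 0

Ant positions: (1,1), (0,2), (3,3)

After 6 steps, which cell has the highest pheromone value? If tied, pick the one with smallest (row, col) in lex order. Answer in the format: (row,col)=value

Answer: (1,3)=7

Derivation:
Step 1: ant0:(1,1)->N->(0,1) | ant1:(0,2)->E->(0,3) | ant2:(3,3)->N->(2,3)
  grid max=2 at (2,0)
Step 2: ant0:(0,1)->E->(0,2) | ant1:(0,3)->S->(1,3) | ant2:(2,3)->W->(2,2)
  grid max=3 at (2,2)
Step 3: ant0:(0,2)->E->(0,3) | ant1:(1,3)->N->(0,3) | ant2:(2,2)->N->(1,2)
  grid max=3 at (0,3)
Step 4: ant0:(0,3)->S->(1,3) | ant1:(0,3)->S->(1,3) | ant2:(1,2)->S->(2,2)
  grid max=3 at (1,3)
Step 5: ant0:(1,3)->N->(0,3) | ant1:(1,3)->N->(0,3) | ant2:(2,2)->N->(1,2)
  grid max=5 at (0,3)
Step 6: ant0:(0,3)->S->(1,3) | ant1:(0,3)->S->(1,3) | ant2:(1,2)->E->(1,3)
  grid max=7 at (1,3)
Final grid:
  0 0 0 4
  0 0 0 7
  0 0 1 0
  0 0 0 0
Max pheromone 7 at (1,3)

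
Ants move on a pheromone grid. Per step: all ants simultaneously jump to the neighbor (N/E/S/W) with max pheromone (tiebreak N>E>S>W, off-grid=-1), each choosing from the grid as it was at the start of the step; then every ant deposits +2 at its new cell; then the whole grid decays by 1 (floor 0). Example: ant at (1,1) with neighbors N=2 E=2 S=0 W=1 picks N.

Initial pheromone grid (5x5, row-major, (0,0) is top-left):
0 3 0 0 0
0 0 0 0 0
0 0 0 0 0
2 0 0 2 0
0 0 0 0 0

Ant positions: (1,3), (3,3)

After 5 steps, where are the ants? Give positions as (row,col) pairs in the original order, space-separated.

Step 1: ant0:(1,3)->N->(0,3) | ant1:(3,3)->N->(2,3)
  grid max=2 at (0,1)
Step 2: ant0:(0,3)->E->(0,4) | ant1:(2,3)->S->(3,3)
  grid max=2 at (3,3)
Step 3: ant0:(0,4)->S->(1,4) | ant1:(3,3)->N->(2,3)
  grid max=1 at (1,4)
Step 4: ant0:(1,4)->N->(0,4) | ant1:(2,3)->S->(3,3)
  grid max=2 at (3,3)
Step 5: ant0:(0,4)->S->(1,4) | ant1:(3,3)->N->(2,3)
  grid max=1 at (1,4)

(1,4) (2,3)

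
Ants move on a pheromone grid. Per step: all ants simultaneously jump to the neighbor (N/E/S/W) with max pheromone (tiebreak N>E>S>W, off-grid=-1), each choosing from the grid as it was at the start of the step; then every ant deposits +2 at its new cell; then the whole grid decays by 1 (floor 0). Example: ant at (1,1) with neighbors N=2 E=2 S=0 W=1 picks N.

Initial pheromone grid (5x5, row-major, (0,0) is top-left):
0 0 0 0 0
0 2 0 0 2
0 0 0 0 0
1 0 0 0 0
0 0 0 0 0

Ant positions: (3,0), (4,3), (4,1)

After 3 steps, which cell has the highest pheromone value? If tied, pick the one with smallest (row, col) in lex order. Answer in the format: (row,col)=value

Step 1: ant0:(3,0)->N->(2,0) | ant1:(4,3)->N->(3,3) | ant2:(4,1)->N->(3,1)
  grid max=1 at (1,1)
Step 2: ant0:(2,0)->N->(1,0) | ant1:(3,3)->N->(2,3) | ant2:(3,1)->N->(2,1)
  grid max=1 at (1,0)
Step 3: ant0:(1,0)->N->(0,0) | ant1:(2,3)->N->(1,3) | ant2:(2,1)->N->(1,1)
  grid max=1 at (0,0)
Final grid:
  1 0 0 0 0
  0 1 0 1 0
  0 0 0 0 0
  0 0 0 0 0
  0 0 0 0 0
Max pheromone 1 at (0,0)

Answer: (0,0)=1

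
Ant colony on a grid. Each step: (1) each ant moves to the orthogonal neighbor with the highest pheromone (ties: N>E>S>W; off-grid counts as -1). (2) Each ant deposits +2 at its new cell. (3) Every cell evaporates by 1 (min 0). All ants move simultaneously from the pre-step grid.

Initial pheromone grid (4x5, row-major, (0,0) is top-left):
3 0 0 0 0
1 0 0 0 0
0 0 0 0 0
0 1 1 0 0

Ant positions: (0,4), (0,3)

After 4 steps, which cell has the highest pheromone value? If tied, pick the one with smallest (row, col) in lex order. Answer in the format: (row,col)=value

Step 1: ant0:(0,4)->S->(1,4) | ant1:(0,3)->E->(0,4)
  grid max=2 at (0,0)
Step 2: ant0:(1,4)->N->(0,4) | ant1:(0,4)->S->(1,4)
  grid max=2 at (0,4)
Step 3: ant0:(0,4)->S->(1,4) | ant1:(1,4)->N->(0,4)
  grid max=3 at (0,4)
Step 4: ant0:(1,4)->N->(0,4) | ant1:(0,4)->S->(1,4)
  grid max=4 at (0,4)
Final grid:
  0 0 0 0 4
  0 0 0 0 4
  0 0 0 0 0
  0 0 0 0 0
Max pheromone 4 at (0,4)

Answer: (0,4)=4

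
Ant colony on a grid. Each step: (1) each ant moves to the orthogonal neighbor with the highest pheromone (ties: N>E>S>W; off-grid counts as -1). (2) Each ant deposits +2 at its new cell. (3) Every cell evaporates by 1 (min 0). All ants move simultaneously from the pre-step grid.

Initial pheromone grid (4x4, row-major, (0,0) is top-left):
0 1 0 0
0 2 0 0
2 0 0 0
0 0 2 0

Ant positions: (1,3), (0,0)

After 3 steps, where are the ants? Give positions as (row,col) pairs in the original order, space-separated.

Step 1: ant0:(1,3)->N->(0,3) | ant1:(0,0)->E->(0,1)
  grid max=2 at (0,1)
Step 2: ant0:(0,3)->S->(1,3) | ant1:(0,1)->S->(1,1)
  grid max=2 at (1,1)
Step 3: ant0:(1,3)->N->(0,3) | ant1:(1,1)->N->(0,1)
  grid max=2 at (0,1)

(0,3) (0,1)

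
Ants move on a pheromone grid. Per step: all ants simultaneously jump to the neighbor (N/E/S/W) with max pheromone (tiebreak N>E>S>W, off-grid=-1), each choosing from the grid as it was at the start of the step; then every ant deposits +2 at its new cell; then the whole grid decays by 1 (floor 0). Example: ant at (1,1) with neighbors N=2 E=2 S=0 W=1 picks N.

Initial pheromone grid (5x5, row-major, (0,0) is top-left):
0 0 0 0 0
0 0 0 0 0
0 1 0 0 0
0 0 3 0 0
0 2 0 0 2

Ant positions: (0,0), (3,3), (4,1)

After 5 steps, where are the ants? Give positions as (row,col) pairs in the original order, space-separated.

Step 1: ant0:(0,0)->E->(0,1) | ant1:(3,3)->W->(3,2) | ant2:(4,1)->N->(3,1)
  grid max=4 at (3,2)
Step 2: ant0:(0,1)->E->(0,2) | ant1:(3,2)->W->(3,1) | ant2:(3,1)->E->(3,2)
  grid max=5 at (3,2)
Step 3: ant0:(0,2)->E->(0,3) | ant1:(3,1)->E->(3,2) | ant2:(3,2)->W->(3,1)
  grid max=6 at (3,2)
Step 4: ant0:(0,3)->E->(0,4) | ant1:(3,2)->W->(3,1) | ant2:(3,1)->E->(3,2)
  grid max=7 at (3,2)
Step 5: ant0:(0,4)->S->(1,4) | ant1:(3,1)->E->(3,2) | ant2:(3,2)->W->(3,1)
  grid max=8 at (3,2)

(1,4) (3,2) (3,1)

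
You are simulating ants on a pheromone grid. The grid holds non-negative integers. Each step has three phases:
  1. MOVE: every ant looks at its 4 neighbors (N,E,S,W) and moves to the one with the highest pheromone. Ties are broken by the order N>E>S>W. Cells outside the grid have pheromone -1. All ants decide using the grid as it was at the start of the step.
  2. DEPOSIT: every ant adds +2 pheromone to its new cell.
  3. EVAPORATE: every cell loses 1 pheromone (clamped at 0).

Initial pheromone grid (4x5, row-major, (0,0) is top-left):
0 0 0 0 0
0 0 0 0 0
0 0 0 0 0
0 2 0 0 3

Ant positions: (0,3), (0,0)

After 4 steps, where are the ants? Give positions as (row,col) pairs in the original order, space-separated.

Step 1: ant0:(0,3)->E->(0,4) | ant1:(0,0)->E->(0,1)
  grid max=2 at (3,4)
Step 2: ant0:(0,4)->S->(1,4) | ant1:(0,1)->E->(0,2)
  grid max=1 at (0,2)
Step 3: ant0:(1,4)->N->(0,4) | ant1:(0,2)->E->(0,3)
  grid max=1 at (0,3)
Step 4: ant0:(0,4)->W->(0,3) | ant1:(0,3)->E->(0,4)
  grid max=2 at (0,3)

(0,3) (0,4)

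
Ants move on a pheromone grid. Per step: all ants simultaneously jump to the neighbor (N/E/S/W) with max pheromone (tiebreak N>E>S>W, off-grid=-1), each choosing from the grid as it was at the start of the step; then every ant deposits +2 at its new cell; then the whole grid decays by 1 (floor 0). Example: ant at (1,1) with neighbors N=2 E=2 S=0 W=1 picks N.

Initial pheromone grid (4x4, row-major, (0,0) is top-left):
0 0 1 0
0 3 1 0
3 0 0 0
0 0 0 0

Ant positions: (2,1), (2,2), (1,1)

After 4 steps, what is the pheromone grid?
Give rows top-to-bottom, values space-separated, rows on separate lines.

After step 1: ants at (1,1),(1,2),(1,2)
  0 0 0 0
  0 4 4 0
  2 0 0 0
  0 0 0 0
After step 2: ants at (1,2),(1,1),(1,1)
  0 0 0 0
  0 7 5 0
  1 0 0 0
  0 0 0 0
After step 3: ants at (1,1),(1,2),(1,2)
  0 0 0 0
  0 8 8 0
  0 0 0 0
  0 0 0 0
After step 4: ants at (1,2),(1,1),(1,1)
  0 0 0 0
  0 11 9 0
  0 0 0 0
  0 0 0 0

0 0 0 0
0 11 9 0
0 0 0 0
0 0 0 0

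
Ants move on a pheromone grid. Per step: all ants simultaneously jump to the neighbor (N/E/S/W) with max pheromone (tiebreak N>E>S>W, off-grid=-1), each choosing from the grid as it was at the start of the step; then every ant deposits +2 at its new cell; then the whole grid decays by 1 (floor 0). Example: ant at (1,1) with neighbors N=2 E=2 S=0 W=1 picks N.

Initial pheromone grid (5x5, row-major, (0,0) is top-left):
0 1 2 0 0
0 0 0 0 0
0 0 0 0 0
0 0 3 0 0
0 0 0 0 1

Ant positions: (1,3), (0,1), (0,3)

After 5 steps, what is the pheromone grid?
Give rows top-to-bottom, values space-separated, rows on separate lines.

After step 1: ants at (0,3),(0,2),(0,2)
  0 0 5 1 0
  0 0 0 0 0
  0 0 0 0 0
  0 0 2 0 0
  0 0 0 0 0
After step 2: ants at (0,2),(0,3),(0,3)
  0 0 6 4 0
  0 0 0 0 0
  0 0 0 0 0
  0 0 1 0 0
  0 0 0 0 0
After step 3: ants at (0,3),(0,2),(0,2)
  0 0 9 5 0
  0 0 0 0 0
  0 0 0 0 0
  0 0 0 0 0
  0 0 0 0 0
After step 4: ants at (0,2),(0,3),(0,3)
  0 0 10 8 0
  0 0 0 0 0
  0 0 0 0 0
  0 0 0 0 0
  0 0 0 0 0
After step 5: ants at (0,3),(0,2),(0,2)
  0 0 13 9 0
  0 0 0 0 0
  0 0 0 0 0
  0 0 0 0 0
  0 0 0 0 0

0 0 13 9 0
0 0 0 0 0
0 0 0 0 0
0 0 0 0 0
0 0 0 0 0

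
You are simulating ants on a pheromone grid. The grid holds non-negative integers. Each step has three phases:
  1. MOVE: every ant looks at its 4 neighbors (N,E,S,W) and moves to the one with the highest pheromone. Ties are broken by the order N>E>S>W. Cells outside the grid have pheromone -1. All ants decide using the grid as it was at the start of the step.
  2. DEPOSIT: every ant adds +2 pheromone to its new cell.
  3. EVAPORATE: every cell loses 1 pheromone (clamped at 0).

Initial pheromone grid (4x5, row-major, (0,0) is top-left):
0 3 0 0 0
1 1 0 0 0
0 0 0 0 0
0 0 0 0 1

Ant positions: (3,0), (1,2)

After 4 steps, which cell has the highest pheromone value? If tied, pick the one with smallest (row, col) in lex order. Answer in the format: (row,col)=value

Step 1: ant0:(3,0)->N->(2,0) | ant1:(1,2)->W->(1,1)
  grid max=2 at (0,1)
Step 2: ant0:(2,0)->N->(1,0) | ant1:(1,1)->N->(0,1)
  grid max=3 at (0,1)
Step 3: ant0:(1,0)->E->(1,1) | ant1:(0,1)->S->(1,1)
  grid max=4 at (1,1)
Step 4: ant0:(1,1)->N->(0,1) | ant1:(1,1)->N->(0,1)
  grid max=5 at (0,1)
Final grid:
  0 5 0 0 0
  0 3 0 0 0
  0 0 0 0 0
  0 0 0 0 0
Max pheromone 5 at (0,1)

Answer: (0,1)=5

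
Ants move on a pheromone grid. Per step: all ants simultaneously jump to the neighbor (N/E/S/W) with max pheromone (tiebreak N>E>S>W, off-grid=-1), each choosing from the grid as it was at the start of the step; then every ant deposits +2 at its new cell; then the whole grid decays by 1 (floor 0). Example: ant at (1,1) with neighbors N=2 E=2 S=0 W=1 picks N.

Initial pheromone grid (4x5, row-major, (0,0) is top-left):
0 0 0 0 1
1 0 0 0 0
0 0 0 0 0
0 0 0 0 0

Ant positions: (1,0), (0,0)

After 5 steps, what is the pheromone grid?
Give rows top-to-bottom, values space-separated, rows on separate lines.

After step 1: ants at (0,0),(1,0)
  1 0 0 0 0
  2 0 0 0 0
  0 0 0 0 0
  0 0 0 0 0
After step 2: ants at (1,0),(0,0)
  2 0 0 0 0
  3 0 0 0 0
  0 0 0 0 0
  0 0 0 0 0
After step 3: ants at (0,0),(1,0)
  3 0 0 0 0
  4 0 0 0 0
  0 0 0 0 0
  0 0 0 0 0
After step 4: ants at (1,0),(0,0)
  4 0 0 0 0
  5 0 0 0 0
  0 0 0 0 0
  0 0 0 0 0
After step 5: ants at (0,0),(1,0)
  5 0 0 0 0
  6 0 0 0 0
  0 0 0 0 0
  0 0 0 0 0

5 0 0 0 0
6 0 0 0 0
0 0 0 0 0
0 0 0 0 0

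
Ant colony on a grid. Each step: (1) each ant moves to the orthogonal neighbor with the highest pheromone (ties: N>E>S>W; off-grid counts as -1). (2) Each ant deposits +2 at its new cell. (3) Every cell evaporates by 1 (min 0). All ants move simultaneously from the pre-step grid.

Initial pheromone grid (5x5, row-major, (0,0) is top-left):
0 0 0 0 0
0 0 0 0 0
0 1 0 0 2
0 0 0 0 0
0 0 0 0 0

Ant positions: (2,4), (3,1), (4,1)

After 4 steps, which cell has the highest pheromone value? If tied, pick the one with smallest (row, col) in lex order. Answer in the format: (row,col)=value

Answer: (2,1)=5

Derivation:
Step 1: ant0:(2,4)->N->(1,4) | ant1:(3,1)->N->(2,1) | ant2:(4,1)->N->(3,1)
  grid max=2 at (2,1)
Step 2: ant0:(1,4)->S->(2,4) | ant1:(2,1)->S->(3,1) | ant2:(3,1)->N->(2,1)
  grid max=3 at (2,1)
Step 3: ant0:(2,4)->N->(1,4) | ant1:(3,1)->N->(2,1) | ant2:(2,1)->S->(3,1)
  grid max=4 at (2,1)
Step 4: ant0:(1,4)->S->(2,4) | ant1:(2,1)->S->(3,1) | ant2:(3,1)->N->(2,1)
  grid max=5 at (2,1)
Final grid:
  0 0 0 0 0
  0 0 0 0 0
  0 5 0 0 2
  0 4 0 0 0
  0 0 0 0 0
Max pheromone 5 at (2,1)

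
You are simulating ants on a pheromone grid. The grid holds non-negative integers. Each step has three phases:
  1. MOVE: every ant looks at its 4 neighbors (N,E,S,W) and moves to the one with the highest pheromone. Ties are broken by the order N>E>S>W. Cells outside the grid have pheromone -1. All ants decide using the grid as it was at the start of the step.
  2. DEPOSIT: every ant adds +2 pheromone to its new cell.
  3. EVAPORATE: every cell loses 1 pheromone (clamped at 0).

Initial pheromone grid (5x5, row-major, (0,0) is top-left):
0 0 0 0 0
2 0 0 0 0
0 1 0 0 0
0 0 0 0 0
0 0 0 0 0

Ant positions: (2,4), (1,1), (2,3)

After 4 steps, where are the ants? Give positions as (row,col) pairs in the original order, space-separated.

Step 1: ant0:(2,4)->N->(1,4) | ant1:(1,1)->W->(1,0) | ant2:(2,3)->N->(1,3)
  grid max=3 at (1,0)
Step 2: ant0:(1,4)->W->(1,3) | ant1:(1,0)->N->(0,0) | ant2:(1,3)->E->(1,4)
  grid max=2 at (1,0)
Step 3: ant0:(1,3)->E->(1,4) | ant1:(0,0)->S->(1,0) | ant2:(1,4)->W->(1,3)
  grid max=3 at (1,0)
Step 4: ant0:(1,4)->W->(1,3) | ant1:(1,0)->N->(0,0) | ant2:(1,3)->E->(1,4)
  grid max=4 at (1,3)

(1,3) (0,0) (1,4)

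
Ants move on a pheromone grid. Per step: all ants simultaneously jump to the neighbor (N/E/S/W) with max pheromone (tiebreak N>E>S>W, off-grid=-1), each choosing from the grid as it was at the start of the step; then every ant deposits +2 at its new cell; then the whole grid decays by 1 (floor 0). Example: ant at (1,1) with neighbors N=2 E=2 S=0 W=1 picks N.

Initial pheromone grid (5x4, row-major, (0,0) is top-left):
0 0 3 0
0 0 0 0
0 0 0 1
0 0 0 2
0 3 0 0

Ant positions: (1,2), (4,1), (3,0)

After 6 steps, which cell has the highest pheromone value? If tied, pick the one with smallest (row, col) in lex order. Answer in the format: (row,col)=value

Answer: (0,2)=5

Derivation:
Step 1: ant0:(1,2)->N->(0,2) | ant1:(4,1)->N->(3,1) | ant2:(3,0)->N->(2,0)
  grid max=4 at (0,2)
Step 2: ant0:(0,2)->E->(0,3) | ant1:(3,1)->S->(4,1) | ant2:(2,0)->N->(1,0)
  grid max=3 at (0,2)
Step 3: ant0:(0,3)->W->(0,2) | ant1:(4,1)->N->(3,1) | ant2:(1,0)->N->(0,0)
  grid max=4 at (0,2)
Step 4: ant0:(0,2)->E->(0,3) | ant1:(3,1)->S->(4,1) | ant2:(0,0)->E->(0,1)
  grid max=3 at (0,2)
Step 5: ant0:(0,3)->W->(0,2) | ant1:(4,1)->N->(3,1) | ant2:(0,1)->E->(0,2)
  grid max=6 at (0,2)
Step 6: ant0:(0,2)->E->(0,3) | ant1:(3,1)->S->(4,1) | ant2:(0,2)->E->(0,3)
  grid max=5 at (0,2)
Final grid:
  0 0 5 3
  0 0 0 0
  0 0 0 0
  0 0 0 0
  0 3 0 0
Max pheromone 5 at (0,2)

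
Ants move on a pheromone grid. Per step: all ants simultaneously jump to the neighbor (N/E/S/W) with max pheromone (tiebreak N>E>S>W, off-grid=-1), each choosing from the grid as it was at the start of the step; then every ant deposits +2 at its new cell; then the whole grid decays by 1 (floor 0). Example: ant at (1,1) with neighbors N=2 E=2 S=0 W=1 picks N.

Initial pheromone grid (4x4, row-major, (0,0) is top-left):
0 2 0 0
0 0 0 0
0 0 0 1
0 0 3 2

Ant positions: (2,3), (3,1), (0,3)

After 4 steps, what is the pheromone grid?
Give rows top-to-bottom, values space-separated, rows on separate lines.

After step 1: ants at (3,3),(3,2),(1,3)
  0 1 0 0
  0 0 0 1
  0 0 0 0
  0 0 4 3
After step 2: ants at (3,2),(3,3),(0,3)
  0 0 0 1
  0 0 0 0
  0 0 0 0
  0 0 5 4
After step 3: ants at (3,3),(3,2),(1,3)
  0 0 0 0
  0 0 0 1
  0 0 0 0
  0 0 6 5
After step 4: ants at (3,2),(3,3),(0,3)
  0 0 0 1
  0 0 0 0
  0 0 0 0
  0 0 7 6

0 0 0 1
0 0 0 0
0 0 0 0
0 0 7 6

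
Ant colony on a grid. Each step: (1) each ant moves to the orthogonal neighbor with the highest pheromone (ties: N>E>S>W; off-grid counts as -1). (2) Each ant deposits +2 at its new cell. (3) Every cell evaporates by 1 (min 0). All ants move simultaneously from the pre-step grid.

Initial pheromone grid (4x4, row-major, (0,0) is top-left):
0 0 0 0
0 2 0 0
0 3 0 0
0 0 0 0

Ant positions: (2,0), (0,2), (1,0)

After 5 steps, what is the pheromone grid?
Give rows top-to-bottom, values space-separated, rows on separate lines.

After step 1: ants at (2,1),(0,3),(1,1)
  0 0 0 1
  0 3 0 0
  0 4 0 0
  0 0 0 0
After step 2: ants at (1,1),(1,3),(2,1)
  0 0 0 0
  0 4 0 1
  0 5 0 0
  0 0 0 0
After step 3: ants at (2,1),(0,3),(1,1)
  0 0 0 1
  0 5 0 0
  0 6 0 0
  0 0 0 0
After step 4: ants at (1,1),(1,3),(2,1)
  0 0 0 0
  0 6 0 1
  0 7 0 0
  0 0 0 0
After step 5: ants at (2,1),(0,3),(1,1)
  0 0 0 1
  0 7 0 0
  0 8 0 0
  0 0 0 0

0 0 0 1
0 7 0 0
0 8 0 0
0 0 0 0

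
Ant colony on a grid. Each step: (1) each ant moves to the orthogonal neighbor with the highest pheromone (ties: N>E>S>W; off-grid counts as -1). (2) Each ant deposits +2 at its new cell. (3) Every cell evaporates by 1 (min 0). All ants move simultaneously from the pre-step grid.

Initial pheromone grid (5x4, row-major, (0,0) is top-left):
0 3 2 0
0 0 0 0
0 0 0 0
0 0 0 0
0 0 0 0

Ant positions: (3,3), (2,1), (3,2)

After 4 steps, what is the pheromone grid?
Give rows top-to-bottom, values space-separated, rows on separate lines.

After step 1: ants at (2,3),(1,1),(2,2)
  0 2 1 0
  0 1 0 0
  0 0 1 1
  0 0 0 0
  0 0 0 0
After step 2: ants at (2,2),(0,1),(2,3)
  0 3 0 0
  0 0 0 0
  0 0 2 2
  0 0 0 0
  0 0 0 0
After step 3: ants at (2,3),(0,2),(2,2)
  0 2 1 0
  0 0 0 0
  0 0 3 3
  0 0 0 0
  0 0 0 0
After step 4: ants at (2,2),(0,1),(2,3)
  0 3 0 0
  0 0 0 0
  0 0 4 4
  0 0 0 0
  0 0 0 0

0 3 0 0
0 0 0 0
0 0 4 4
0 0 0 0
0 0 0 0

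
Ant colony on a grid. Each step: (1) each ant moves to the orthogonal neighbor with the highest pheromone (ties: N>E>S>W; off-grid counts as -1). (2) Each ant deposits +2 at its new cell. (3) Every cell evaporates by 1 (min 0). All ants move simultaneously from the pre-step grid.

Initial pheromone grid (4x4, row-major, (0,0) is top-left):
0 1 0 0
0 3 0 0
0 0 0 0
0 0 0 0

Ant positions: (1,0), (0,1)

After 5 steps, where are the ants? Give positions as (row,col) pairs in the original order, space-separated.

Step 1: ant0:(1,0)->E->(1,1) | ant1:(0,1)->S->(1,1)
  grid max=6 at (1,1)
Step 2: ant0:(1,1)->N->(0,1) | ant1:(1,1)->N->(0,1)
  grid max=5 at (1,1)
Step 3: ant0:(0,1)->S->(1,1) | ant1:(0,1)->S->(1,1)
  grid max=8 at (1,1)
Step 4: ant0:(1,1)->N->(0,1) | ant1:(1,1)->N->(0,1)
  grid max=7 at (1,1)
Step 5: ant0:(0,1)->S->(1,1) | ant1:(0,1)->S->(1,1)
  grid max=10 at (1,1)

(1,1) (1,1)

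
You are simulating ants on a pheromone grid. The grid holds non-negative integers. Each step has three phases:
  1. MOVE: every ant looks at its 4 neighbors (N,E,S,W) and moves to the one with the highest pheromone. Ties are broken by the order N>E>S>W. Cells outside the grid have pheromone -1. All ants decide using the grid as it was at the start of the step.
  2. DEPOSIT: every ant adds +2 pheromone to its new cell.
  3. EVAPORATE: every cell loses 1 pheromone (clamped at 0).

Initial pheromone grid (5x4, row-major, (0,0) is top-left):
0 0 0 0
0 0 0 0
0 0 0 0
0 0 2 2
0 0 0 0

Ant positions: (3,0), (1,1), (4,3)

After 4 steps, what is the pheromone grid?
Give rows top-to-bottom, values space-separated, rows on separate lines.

After step 1: ants at (2,0),(0,1),(3,3)
  0 1 0 0
  0 0 0 0
  1 0 0 0
  0 0 1 3
  0 0 0 0
After step 2: ants at (1,0),(0,2),(3,2)
  0 0 1 0
  1 0 0 0
  0 0 0 0
  0 0 2 2
  0 0 0 0
After step 3: ants at (0,0),(0,3),(3,3)
  1 0 0 1
  0 0 0 0
  0 0 0 0
  0 0 1 3
  0 0 0 0
After step 4: ants at (0,1),(1,3),(3,2)
  0 1 0 0
  0 0 0 1
  0 0 0 0
  0 0 2 2
  0 0 0 0

0 1 0 0
0 0 0 1
0 0 0 0
0 0 2 2
0 0 0 0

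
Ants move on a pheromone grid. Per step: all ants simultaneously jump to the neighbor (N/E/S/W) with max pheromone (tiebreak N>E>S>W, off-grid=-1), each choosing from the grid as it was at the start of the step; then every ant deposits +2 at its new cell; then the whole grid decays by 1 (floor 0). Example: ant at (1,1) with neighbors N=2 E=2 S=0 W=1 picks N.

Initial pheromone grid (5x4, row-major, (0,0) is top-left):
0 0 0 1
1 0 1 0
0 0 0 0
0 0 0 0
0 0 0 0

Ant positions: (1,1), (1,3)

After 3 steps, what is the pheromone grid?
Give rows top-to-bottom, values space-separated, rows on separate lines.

After step 1: ants at (1,2),(0,3)
  0 0 0 2
  0 0 2 0
  0 0 0 0
  0 0 0 0
  0 0 0 0
After step 2: ants at (0,2),(1,3)
  0 0 1 1
  0 0 1 1
  0 0 0 0
  0 0 0 0
  0 0 0 0
After step 3: ants at (0,3),(0,3)
  0 0 0 4
  0 0 0 0
  0 0 0 0
  0 0 0 0
  0 0 0 0

0 0 0 4
0 0 0 0
0 0 0 0
0 0 0 0
0 0 0 0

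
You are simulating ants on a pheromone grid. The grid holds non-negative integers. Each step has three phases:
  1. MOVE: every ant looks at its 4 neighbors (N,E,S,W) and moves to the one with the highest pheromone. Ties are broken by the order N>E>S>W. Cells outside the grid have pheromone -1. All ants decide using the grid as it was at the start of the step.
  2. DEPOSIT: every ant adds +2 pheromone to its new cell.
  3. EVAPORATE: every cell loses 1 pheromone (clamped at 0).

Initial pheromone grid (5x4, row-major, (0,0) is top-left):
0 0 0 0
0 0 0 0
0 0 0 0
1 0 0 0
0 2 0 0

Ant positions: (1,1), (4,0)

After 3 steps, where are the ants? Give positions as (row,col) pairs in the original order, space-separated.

Step 1: ant0:(1,1)->N->(0,1) | ant1:(4,0)->E->(4,1)
  grid max=3 at (4,1)
Step 2: ant0:(0,1)->E->(0,2) | ant1:(4,1)->N->(3,1)
  grid max=2 at (4,1)
Step 3: ant0:(0,2)->E->(0,3) | ant1:(3,1)->S->(4,1)
  grid max=3 at (4,1)

(0,3) (4,1)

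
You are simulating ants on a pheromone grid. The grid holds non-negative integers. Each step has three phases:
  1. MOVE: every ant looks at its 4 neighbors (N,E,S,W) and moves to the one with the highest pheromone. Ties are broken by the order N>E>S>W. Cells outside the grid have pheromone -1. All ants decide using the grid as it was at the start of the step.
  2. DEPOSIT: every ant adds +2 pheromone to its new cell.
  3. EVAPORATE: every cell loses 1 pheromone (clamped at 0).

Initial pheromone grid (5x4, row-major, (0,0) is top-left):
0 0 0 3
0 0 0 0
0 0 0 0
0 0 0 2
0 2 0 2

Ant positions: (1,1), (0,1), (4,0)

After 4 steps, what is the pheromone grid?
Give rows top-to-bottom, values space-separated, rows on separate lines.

After step 1: ants at (0,1),(0,2),(4,1)
  0 1 1 2
  0 0 0 0
  0 0 0 0
  0 0 0 1
  0 3 0 1
After step 2: ants at (0,2),(0,3),(3,1)
  0 0 2 3
  0 0 0 0
  0 0 0 0
  0 1 0 0
  0 2 0 0
After step 3: ants at (0,3),(0,2),(4,1)
  0 0 3 4
  0 0 0 0
  0 0 0 0
  0 0 0 0
  0 3 0 0
After step 4: ants at (0,2),(0,3),(3,1)
  0 0 4 5
  0 0 0 0
  0 0 0 0
  0 1 0 0
  0 2 0 0

0 0 4 5
0 0 0 0
0 0 0 0
0 1 0 0
0 2 0 0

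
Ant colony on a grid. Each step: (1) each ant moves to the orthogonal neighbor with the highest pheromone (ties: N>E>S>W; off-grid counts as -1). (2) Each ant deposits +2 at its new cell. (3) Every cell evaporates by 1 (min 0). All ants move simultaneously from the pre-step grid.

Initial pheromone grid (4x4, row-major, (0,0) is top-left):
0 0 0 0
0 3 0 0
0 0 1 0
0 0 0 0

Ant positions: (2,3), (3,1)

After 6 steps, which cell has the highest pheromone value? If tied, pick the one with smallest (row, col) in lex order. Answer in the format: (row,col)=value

Step 1: ant0:(2,3)->W->(2,2) | ant1:(3,1)->N->(2,1)
  grid max=2 at (1,1)
Step 2: ant0:(2,2)->W->(2,1) | ant1:(2,1)->N->(1,1)
  grid max=3 at (1,1)
Step 3: ant0:(2,1)->N->(1,1) | ant1:(1,1)->S->(2,1)
  grid max=4 at (1,1)
Step 4: ant0:(1,1)->S->(2,1) | ant1:(2,1)->N->(1,1)
  grid max=5 at (1,1)
Step 5: ant0:(2,1)->N->(1,1) | ant1:(1,1)->S->(2,1)
  grid max=6 at (1,1)
Step 6: ant0:(1,1)->S->(2,1) | ant1:(2,1)->N->(1,1)
  grid max=7 at (1,1)
Final grid:
  0 0 0 0
  0 7 0 0
  0 6 0 0
  0 0 0 0
Max pheromone 7 at (1,1)

Answer: (1,1)=7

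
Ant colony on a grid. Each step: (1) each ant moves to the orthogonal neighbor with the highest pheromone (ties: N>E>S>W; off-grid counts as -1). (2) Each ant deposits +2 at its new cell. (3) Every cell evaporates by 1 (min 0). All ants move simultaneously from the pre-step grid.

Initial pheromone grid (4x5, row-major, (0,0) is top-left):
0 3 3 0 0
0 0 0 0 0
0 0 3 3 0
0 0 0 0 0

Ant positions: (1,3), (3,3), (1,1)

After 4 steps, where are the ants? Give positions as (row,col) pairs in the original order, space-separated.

Step 1: ant0:(1,3)->S->(2,3) | ant1:(3,3)->N->(2,3) | ant2:(1,1)->N->(0,1)
  grid max=6 at (2,3)
Step 2: ant0:(2,3)->W->(2,2) | ant1:(2,3)->W->(2,2) | ant2:(0,1)->E->(0,2)
  grid max=5 at (2,2)
Step 3: ant0:(2,2)->E->(2,3) | ant1:(2,2)->E->(2,3) | ant2:(0,2)->W->(0,1)
  grid max=8 at (2,3)
Step 4: ant0:(2,3)->W->(2,2) | ant1:(2,3)->W->(2,2) | ant2:(0,1)->E->(0,2)
  grid max=7 at (2,2)

(2,2) (2,2) (0,2)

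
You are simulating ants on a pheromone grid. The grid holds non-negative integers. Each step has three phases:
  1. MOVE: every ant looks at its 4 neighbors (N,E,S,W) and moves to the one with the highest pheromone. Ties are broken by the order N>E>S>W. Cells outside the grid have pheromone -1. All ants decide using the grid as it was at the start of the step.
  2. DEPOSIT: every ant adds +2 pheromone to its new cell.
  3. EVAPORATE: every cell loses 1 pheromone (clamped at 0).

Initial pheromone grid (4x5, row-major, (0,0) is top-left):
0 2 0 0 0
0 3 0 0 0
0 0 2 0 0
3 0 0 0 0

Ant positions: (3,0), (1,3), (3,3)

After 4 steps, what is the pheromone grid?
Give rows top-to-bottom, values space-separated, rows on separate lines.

After step 1: ants at (2,0),(0,3),(2,3)
  0 1 0 1 0
  0 2 0 0 0
  1 0 1 1 0
  2 0 0 0 0
After step 2: ants at (3,0),(0,4),(2,2)
  0 0 0 0 1
  0 1 0 0 0
  0 0 2 0 0
  3 0 0 0 0
After step 3: ants at (2,0),(1,4),(1,2)
  0 0 0 0 0
  0 0 1 0 1
  1 0 1 0 0
  2 0 0 0 0
After step 4: ants at (3,0),(0,4),(2,2)
  0 0 0 0 1
  0 0 0 0 0
  0 0 2 0 0
  3 0 0 0 0

0 0 0 0 1
0 0 0 0 0
0 0 2 0 0
3 0 0 0 0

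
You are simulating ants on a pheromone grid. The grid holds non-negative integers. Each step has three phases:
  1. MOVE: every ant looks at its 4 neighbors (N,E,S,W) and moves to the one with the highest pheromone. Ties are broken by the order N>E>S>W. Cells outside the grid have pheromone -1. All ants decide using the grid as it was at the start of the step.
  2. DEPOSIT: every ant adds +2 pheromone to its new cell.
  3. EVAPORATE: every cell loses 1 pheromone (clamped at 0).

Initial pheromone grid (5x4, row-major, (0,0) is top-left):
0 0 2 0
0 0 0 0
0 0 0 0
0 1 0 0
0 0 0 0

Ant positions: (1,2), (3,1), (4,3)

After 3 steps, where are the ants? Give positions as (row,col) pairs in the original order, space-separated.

Step 1: ant0:(1,2)->N->(0,2) | ant1:(3,1)->N->(2,1) | ant2:(4,3)->N->(3,3)
  grid max=3 at (0,2)
Step 2: ant0:(0,2)->E->(0,3) | ant1:(2,1)->N->(1,1) | ant2:(3,3)->N->(2,3)
  grid max=2 at (0,2)
Step 3: ant0:(0,3)->W->(0,2) | ant1:(1,1)->N->(0,1) | ant2:(2,3)->N->(1,3)
  grid max=3 at (0,2)

(0,2) (0,1) (1,3)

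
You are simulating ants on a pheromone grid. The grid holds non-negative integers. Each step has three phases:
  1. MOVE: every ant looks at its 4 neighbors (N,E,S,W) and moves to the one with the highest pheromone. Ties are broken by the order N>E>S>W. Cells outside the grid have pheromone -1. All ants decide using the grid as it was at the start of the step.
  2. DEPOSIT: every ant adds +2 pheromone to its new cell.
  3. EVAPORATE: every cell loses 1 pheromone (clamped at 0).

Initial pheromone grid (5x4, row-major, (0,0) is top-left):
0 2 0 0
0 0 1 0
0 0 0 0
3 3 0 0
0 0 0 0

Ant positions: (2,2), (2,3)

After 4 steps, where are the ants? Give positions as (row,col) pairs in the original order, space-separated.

Step 1: ant0:(2,2)->N->(1,2) | ant1:(2,3)->N->(1,3)
  grid max=2 at (1,2)
Step 2: ant0:(1,2)->E->(1,3) | ant1:(1,3)->W->(1,2)
  grid max=3 at (1,2)
Step 3: ant0:(1,3)->W->(1,2) | ant1:(1,2)->E->(1,3)
  grid max=4 at (1,2)
Step 4: ant0:(1,2)->E->(1,3) | ant1:(1,3)->W->(1,2)
  grid max=5 at (1,2)

(1,3) (1,2)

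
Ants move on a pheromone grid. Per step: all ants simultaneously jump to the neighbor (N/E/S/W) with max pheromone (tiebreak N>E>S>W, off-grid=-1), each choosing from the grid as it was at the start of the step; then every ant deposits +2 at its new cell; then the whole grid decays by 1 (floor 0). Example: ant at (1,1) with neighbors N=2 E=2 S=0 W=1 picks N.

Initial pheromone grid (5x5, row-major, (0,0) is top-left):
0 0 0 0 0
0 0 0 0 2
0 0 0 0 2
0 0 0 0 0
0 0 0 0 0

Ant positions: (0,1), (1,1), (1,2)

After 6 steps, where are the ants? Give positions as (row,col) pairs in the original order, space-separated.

Step 1: ant0:(0,1)->E->(0,2) | ant1:(1,1)->N->(0,1) | ant2:(1,2)->N->(0,2)
  grid max=3 at (0,2)
Step 2: ant0:(0,2)->W->(0,1) | ant1:(0,1)->E->(0,2) | ant2:(0,2)->W->(0,1)
  grid max=4 at (0,1)
Step 3: ant0:(0,1)->E->(0,2) | ant1:(0,2)->W->(0,1) | ant2:(0,1)->E->(0,2)
  grid max=7 at (0,2)
Step 4: ant0:(0,2)->W->(0,1) | ant1:(0,1)->E->(0,2) | ant2:(0,2)->W->(0,1)
  grid max=8 at (0,1)
Step 5: ant0:(0,1)->E->(0,2) | ant1:(0,2)->W->(0,1) | ant2:(0,1)->E->(0,2)
  grid max=11 at (0,2)
Step 6: ant0:(0,2)->W->(0,1) | ant1:(0,1)->E->(0,2) | ant2:(0,2)->W->(0,1)
  grid max=12 at (0,1)

(0,1) (0,2) (0,1)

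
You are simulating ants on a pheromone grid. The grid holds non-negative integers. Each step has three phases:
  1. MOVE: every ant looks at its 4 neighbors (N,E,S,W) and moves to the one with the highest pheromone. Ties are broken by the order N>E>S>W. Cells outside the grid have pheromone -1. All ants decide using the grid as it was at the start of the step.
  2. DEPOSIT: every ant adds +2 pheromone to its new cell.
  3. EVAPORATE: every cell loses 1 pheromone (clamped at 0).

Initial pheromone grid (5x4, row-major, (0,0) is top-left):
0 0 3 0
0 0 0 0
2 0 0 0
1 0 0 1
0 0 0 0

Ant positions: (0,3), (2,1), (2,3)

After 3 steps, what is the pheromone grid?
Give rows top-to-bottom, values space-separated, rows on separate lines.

After step 1: ants at (0,2),(2,0),(3,3)
  0 0 4 0
  0 0 0 0
  3 0 0 0
  0 0 0 2
  0 0 0 0
After step 2: ants at (0,3),(1,0),(2,3)
  0 0 3 1
  1 0 0 0
  2 0 0 1
  0 0 0 1
  0 0 0 0
After step 3: ants at (0,2),(2,0),(3,3)
  0 0 4 0
  0 0 0 0
  3 0 0 0
  0 0 0 2
  0 0 0 0

0 0 4 0
0 0 0 0
3 0 0 0
0 0 0 2
0 0 0 0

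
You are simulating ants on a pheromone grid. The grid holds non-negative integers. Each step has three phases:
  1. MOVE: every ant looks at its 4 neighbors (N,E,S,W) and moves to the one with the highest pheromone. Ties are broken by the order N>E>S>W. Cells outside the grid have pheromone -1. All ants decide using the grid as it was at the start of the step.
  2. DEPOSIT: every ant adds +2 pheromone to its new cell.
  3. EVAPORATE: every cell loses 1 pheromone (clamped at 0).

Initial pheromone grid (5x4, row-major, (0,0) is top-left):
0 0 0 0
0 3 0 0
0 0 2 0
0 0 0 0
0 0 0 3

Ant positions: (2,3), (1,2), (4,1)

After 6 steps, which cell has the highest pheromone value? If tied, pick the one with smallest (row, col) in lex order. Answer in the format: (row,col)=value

Step 1: ant0:(2,3)->W->(2,2) | ant1:(1,2)->W->(1,1) | ant2:(4,1)->N->(3,1)
  grid max=4 at (1,1)
Step 2: ant0:(2,2)->N->(1,2) | ant1:(1,1)->N->(0,1) | ant2:(3,1)->N->(2,1)
  grid max=3 at (1,1)
Step 3: ant0:(1,2)->W->(1,1) | ant1:(0,1)->S->(1,1) | ant2:(2,1)->N->(1,1)
  grid max=8 at (1,1)
Step 4: ant0:(1,1)->N->(0,1) | ant1:(1,1)->N->(0,1) | ant2:(1,1)->N->(0,1)
  grid max=7 at (1,1)
Step 5: ant0:(0,1)->S->(1,1) | ant1:(0,1)->S->(1,1) | ant2:(0,1)->S->(1,1)
  grid max=12 at (1,1)
Step 6: ant0:(1,1)->N->(0,1) | ant1:(1,1)->N->(0,1) | ant2:(1,1)->N->(0,1)
  grid max=11 at (1,1)
Final grid:
  0 9 0 0
  0 11 0 0
  0 0 0 0
  0 0 0 0
  0 0 0 0
Max pheromone 11 at (1,1)

Answer: (1,1)=11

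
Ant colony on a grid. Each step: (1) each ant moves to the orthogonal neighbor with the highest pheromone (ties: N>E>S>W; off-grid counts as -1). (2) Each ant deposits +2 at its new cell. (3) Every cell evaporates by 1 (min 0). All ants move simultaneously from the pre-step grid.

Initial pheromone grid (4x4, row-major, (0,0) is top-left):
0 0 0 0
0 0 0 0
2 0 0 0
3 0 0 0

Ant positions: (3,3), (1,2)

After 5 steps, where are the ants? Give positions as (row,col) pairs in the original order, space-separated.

Step 1: ant0:(3,3)->N->(2,3) | ant1:(1,2)->N->(0,2)
  grid max=2 at (3,0)
Step 2: ant0:(2,3)->N->(1,3) | ant1:(0,2)->E->(0,3)
  grid max=1 at (0,3)
Step 3: ant0:(1,3)->N->(0,3) | ant1:(0,3)->S->(1,3)
  grid max=2 at (0,3)
Step 4: ant0:(0,3)->S->(1,3) | ant1:(1,3)->N->(0,3)
  grid max=3 at (0,3)
Step 5: ant0:(1,3)->N->(0,3) | ant1:(0,3)->S->(1,3)
  grid max=4 at (0,3)

(0,3) (1,3)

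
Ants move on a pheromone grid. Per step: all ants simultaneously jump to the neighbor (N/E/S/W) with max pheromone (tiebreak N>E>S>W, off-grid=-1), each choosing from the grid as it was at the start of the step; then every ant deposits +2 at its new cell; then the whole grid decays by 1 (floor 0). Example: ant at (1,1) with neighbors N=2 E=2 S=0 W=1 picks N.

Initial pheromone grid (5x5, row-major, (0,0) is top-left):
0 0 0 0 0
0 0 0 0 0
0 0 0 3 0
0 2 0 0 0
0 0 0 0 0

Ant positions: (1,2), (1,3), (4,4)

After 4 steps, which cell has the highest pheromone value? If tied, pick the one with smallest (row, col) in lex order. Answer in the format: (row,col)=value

Step 1: ant0:(1,2)->N->(0,2) | ant1:(1,3)->S->(2,3) | ant2:(4,4)->N->(3,4)
  grid max=4 at (2,3)
Step 2: ant0:(0,2)->E->(0,3) | ant1:(2,3)->N->(1,3) | ant2:(3,4)->N->(2,4)
  grid max=3 at (2,3)
Step 3: ant0:(0,3)->S->(1,3) | ant1:(1,3)->S->(2,3) | ant2:(2,4)->W->(2,3)
  grid max=6 at (2,3)
Step 4: ant0:(1,3)->S->(2,3) | ant1:(2,3)->N->(1,3) | ant2:(2,3)->N->(1,3)
  grid max=7 at (2,3)
Final grid:
  0 0 0 0 0
  0 0 0 5 0
  0 0 0 7 0
  0 0 0 0 0
  0 0 0 0 0
Max pheromone 7 at (2,3)

Answer: (2,3)=7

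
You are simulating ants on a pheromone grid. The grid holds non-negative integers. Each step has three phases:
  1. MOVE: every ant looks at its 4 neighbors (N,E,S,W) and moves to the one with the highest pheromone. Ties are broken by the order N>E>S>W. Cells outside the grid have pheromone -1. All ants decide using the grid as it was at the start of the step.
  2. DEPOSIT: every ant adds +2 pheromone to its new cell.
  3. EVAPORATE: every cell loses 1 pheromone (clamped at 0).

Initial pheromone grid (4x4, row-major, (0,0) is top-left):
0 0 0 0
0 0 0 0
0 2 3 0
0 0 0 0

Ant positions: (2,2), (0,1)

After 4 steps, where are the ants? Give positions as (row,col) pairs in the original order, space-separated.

Step 1: ant0:(2,2)->W->(2,1) | ant1:(0,1)->E->(0,2)
  grid max=3 at (2,1)
Step 2: ant0:(2,1)->E->(2,2) | ant1:(0,2)->E->(0,3)
  grid max=3 at (2,2)
Step 3: ant0:(2,2)->W->(2,1) | ant1:(0,3)->S->(1,3)
  grid max=3 at (2,1)
Step 4: ant0:(2,1)->E->(2,2) | ant1:(1,3)->N->(0,3)
  grid max=3 at (2,2)

(2,2) (0,3)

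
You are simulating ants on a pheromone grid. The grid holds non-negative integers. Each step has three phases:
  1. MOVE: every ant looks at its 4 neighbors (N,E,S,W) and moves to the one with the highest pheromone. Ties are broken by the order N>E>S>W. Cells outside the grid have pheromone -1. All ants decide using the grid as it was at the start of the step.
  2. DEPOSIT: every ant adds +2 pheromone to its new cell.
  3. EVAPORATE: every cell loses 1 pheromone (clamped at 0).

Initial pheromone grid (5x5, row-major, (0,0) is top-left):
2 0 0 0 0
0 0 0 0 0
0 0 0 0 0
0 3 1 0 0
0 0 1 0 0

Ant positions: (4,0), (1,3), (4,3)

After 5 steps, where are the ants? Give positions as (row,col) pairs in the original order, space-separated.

Step 1: ant0:(4,0)->N->(3,0) | ant1:(1,3)->N->(0,3) | ant2:(4,3)->W->(4,2)
  grid max=2 at (3,1)
Step 2: ant0:(3,0)->E->(3,1) | ant1:(0,3)->E->(0,4) | ant2:(4,2)->N->(3,2)
  grid max=3 at (3,1)
Step 3: ant0:(3,1)->E->(3,2) | ant1:(0,4)->S->(1,4) | ant2:(3,2)->W->(3,1)
  grid max=4 at (3,1)
Step 4: ant0:(3,2)->W->(3,1) | ant1:(1,4)->N->(0,4) | ant2:(3,1)->E->(3,2)
  grid max=5 at (3,1)
Step 5: ant0:(3,1)->E->(3,2) | ant1:(0,4)->S->(1,4) | ant2:(3,2)->W->(3,1)
  grid max=6 at (3,1)

(3,2) (1,4) (3,1)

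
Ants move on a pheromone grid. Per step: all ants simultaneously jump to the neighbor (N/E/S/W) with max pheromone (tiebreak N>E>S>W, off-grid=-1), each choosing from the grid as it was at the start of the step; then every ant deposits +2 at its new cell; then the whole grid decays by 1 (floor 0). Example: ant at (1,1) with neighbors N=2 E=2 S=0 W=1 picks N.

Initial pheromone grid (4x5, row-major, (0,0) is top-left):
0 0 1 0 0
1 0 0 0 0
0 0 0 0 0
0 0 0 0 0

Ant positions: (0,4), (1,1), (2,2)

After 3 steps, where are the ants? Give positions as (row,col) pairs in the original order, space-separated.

Step 1: ant0:(0,4)->S->(1,4) | ant1:(1,1)->W->(1,0) | ant2:(2,2)->N->(1,2)
  grid max=2 at (1,0)
Step 2: ant0:(1,4)->N->(0,4) | ant1:(1,0)->N->(0,0) | ant2:(1,2)->N->(0,2)
  grid max=1 at (0,0)
Step 3: ant0:(0,4)->S->(1,4) | ant1:(0,0)->S->(1,0) | ant2:(0,2)->E->(0,3)
  grid max=2 at (1,0)

(1,4) (1,0) (0,3)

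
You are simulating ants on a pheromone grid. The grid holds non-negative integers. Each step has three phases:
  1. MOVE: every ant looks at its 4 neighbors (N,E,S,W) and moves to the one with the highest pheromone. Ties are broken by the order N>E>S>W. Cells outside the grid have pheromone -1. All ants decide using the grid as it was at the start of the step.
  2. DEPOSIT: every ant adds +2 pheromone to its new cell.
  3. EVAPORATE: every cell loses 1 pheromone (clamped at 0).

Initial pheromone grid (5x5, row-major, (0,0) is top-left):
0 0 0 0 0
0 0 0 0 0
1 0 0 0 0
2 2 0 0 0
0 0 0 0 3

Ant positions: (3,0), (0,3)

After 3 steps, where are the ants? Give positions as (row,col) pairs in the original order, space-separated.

Step 1: ant0:(3,0)->E->(3,1) | ant1:(0,3)->E->(0,4)
  grid max=3 at (3,1)
Step 2: ant0:(3,1)->W->(3,0) | ant1:(0,4)->S->(1,4)
  grid max=2 at (3,0)
Step 3: ant0:(3,0)->E->(3,1) | ant1:(1,4)->N->(0,4)
  grid max=3 at (3,1)

(3,1) (0,4)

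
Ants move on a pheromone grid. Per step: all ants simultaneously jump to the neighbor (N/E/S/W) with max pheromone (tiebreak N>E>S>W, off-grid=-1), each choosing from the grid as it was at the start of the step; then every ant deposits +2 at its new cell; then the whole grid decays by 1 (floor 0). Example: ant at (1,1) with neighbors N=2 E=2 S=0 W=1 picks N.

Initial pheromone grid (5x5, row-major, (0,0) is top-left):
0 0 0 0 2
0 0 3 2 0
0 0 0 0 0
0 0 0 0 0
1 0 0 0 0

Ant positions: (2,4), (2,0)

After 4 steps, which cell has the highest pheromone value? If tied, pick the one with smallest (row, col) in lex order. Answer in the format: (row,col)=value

Step 1: ant0:(2,4)->N->(1,4) | ant1:(2,0)->N->(1,0)
  grid max=2 at (1,2)
Step 2: ant0:(1,4)->N->(0,4) | ant1:(1,0)->N->(0,0)
  grid max=2 at (0,4)
Step 3: ant0:(0,4)->S->(1,4) | ant1:(0,0)->E->(0,1)
  grid max=1 at (0,1)
Step 4: ant0:(1,4)->N->(0,4) | ant1:(0,1)->E->(0,2)
  grid max=2 at (0,4)
Final grid:
  0 0 1 0 2
  0 0 0 0 0
  0 0 0 0 0
  0 0 0 0 0
  0 0 0 0 0
Max pheromone 2 at (0,4)

Answer: (0,4)=2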